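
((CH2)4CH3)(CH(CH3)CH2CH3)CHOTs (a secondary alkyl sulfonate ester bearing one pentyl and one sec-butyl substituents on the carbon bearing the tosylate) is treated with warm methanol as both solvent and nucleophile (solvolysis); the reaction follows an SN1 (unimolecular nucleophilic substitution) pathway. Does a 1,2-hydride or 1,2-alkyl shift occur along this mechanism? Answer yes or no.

The first-formed carbocation is secondary.
The adjacent sec-butyl carbon already bears 2 other carbon substituents and has a hydrogen to migrate; after a 1,2-hydride shift from that carbon the positive charge sits on a tertiary centre.
Tertiary is more stable than secondary, so the shift occurs.

yes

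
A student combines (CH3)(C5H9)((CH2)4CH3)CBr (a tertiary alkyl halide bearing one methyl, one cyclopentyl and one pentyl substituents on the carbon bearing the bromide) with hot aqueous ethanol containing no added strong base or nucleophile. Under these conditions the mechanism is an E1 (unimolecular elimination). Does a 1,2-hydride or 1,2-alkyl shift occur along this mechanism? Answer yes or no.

The first-formed carbocation is tertiary.
No single 1,2-shift to an adjacent carbon would produce a more-substituted cation than the one already present, so no rearrangement occurs.

no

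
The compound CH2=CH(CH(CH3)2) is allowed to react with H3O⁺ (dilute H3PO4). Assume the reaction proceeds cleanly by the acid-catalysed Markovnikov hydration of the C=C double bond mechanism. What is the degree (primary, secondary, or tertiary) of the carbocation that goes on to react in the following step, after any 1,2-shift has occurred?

tertiary

Step 1: Electrophilic addition begins with the π(C=C) electrons forming a bond to the proton of H3O⁺. Following Markovnikov's rule, the resulting cation is secondary. H2O is released.
Step 2: Carbocation rearrangement: a 1,2-hydride shift from the adjacent isopropyl carbon converts the initially-formed secondary cation into the more stable tertiary cation.
The cation rearranges from secondary to tertiary via a 1,2-hydride shift from the adjacent isopropyl carbon; the tertiary cation is what reacts next.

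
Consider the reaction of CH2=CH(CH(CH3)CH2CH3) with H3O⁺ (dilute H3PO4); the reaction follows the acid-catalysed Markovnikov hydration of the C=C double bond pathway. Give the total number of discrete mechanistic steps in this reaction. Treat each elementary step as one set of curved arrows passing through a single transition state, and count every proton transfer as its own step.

4

Step 1: The π electrons of the C=C bond attack a proton of H3O⁺; Markovnikov addition places the new C–H on the less-substituted alkene carbon, so the positive charge ends up on the more-substituted carbon — a secondary carbocation. H2O is released.
Step 2: A hydride (H with its bonding pair) migrates from the adjacent sec-butyl carbon to the cationic centre — a 1,2-hydride shift — upgrading the secondary cation to a tertiary one.
Step 3: Nucleophilic capture of the cation by H2O produces the protonated alcohol (an oxonium ion).
Step 4: Deprotonation of the oxonium ion by a water molecule delivers the neutral alcohol and regenerates the acid catalyst.
Total: 4 elementary steps.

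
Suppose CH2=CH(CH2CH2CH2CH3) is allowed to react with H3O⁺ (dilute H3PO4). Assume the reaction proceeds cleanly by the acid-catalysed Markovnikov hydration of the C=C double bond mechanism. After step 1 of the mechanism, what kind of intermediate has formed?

secondary carbocation

Step 1: Electrophilic addition begins with the π(C=C) electrons forming a bond to the proton of H3O⁺. Following Markovnikov's rule, the resulting cation is secondary. H2O is released.
After step 1 the species present is a secondary carbocation.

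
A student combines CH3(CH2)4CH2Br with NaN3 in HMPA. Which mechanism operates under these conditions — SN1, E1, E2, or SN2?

Conditions: a primary substrate with a strong nucleophile in the polar aprotic solvent HMPA.
These conditions are the textbook signature of the SN2 pathway.
An unhindered substrate with a strong nucleophile in a polar aprotic solvent favours one-step backside displacement.

SN2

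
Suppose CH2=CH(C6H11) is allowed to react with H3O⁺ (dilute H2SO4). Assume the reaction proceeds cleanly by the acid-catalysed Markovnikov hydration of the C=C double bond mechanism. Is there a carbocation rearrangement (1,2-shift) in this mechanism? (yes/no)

The first-formed carbocation is secondary.
The adjacent cyclohexyl carbon already bears 2 other carbon substituents and has a hydrogen to migrate; after a 1,2-hydride shift from that carbon the positive charge sits on a tertiary centre.
Tertiary is more stable than secondary, so the shift occurs.

yes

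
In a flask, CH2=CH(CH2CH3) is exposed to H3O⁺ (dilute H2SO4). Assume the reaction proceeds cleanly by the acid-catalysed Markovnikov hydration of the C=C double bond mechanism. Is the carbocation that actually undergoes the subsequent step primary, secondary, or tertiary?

secondary

Step 1: Protonation of the alkene by H3O⁺: the π bond acts as the nucleophile and picks up H⁺, giving the more stable (Markovnikov) secondary carbocation. H2O is released.
No single 1,2-shift to an adjacent carbon would give a more-substituted cation, so no rearrangement occurs.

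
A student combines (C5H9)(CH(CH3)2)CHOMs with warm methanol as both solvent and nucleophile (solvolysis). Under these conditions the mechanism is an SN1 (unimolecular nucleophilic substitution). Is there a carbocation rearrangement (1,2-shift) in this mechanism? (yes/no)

The first-formed carbocation is secondary.
The adjacent cyclopentyl carbon already bears 2 other carbon substituents and has a hydrogen to migrate; after a 1,2-hydride shift from that carbon the positive charge sits on a tertiary centre.
Tertiary is more stable than secondary, so the shift occurs.

yes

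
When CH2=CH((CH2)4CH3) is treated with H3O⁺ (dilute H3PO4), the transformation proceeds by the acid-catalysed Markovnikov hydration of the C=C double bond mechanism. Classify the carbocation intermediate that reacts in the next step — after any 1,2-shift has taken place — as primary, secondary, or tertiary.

secondary

Step 1: Electrophilic addition begins with the π(C=C) electrons forming a bond to the proton of H3O⁺. Following Markovnikov's rule, the resulting cation is secondary. H2O is released.
No single 1,2-shift to an adjacent carbon would give a more-substituted cation, so no rearrangement occurs.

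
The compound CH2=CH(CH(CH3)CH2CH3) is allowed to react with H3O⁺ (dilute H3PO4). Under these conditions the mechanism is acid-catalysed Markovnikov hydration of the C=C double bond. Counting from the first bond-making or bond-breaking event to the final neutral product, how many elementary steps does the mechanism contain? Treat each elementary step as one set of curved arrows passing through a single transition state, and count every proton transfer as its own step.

4

Step 1: The π electrons of the C=C bond attack a proton of H3O⁺; Markovnikov addition places the new C–H on the less-substituted alkene carbon, so the positive charge ends up on the more-substituted carbon — a secondary carbocation. H2O is released.
Step 2: A hydride (H with its bonding pair) migrates from the adjacent sec-butyl carbon to the cationic centre — a 1,2-hydride shift — upgrading the secondary cation to a tertiary one.
Step 3: A lone pair on the oxygen of H2O attacks the carbocation, forming a C–O bond and an oxonium ion (a protonated alcohol).
Step 4: H2O removes a proton from the oxonium oxygen, regenerating H3O⁺ and giving the neutral alcohol.
Total: 4 elementary steps.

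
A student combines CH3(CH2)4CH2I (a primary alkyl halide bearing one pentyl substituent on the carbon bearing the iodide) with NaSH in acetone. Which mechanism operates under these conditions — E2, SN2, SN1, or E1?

Conditions: a primary substrate with a strong nucleophile in the polar aprotic solvent acetone.
These conditions are the textbook signature of the SN2 pathway.
An unhindered substrate with a strong nucleophile in a polar aprotic solvent favours one-step backside displacement.

SN2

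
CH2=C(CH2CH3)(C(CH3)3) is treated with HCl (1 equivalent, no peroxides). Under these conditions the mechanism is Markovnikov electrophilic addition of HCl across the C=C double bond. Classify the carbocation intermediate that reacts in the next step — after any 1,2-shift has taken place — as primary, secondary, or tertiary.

tertiary

Step 1: Protonation of the alkene by HCl: the π bond acts as the nucleophile and picks up H⁺, giving the more stable (Markovnikov) tertiary carbocation. The H–Cl bond breaks heterolytically, releasing Cl⁻.
No single 1,2-shift to an adjacent carbon would give a more-substituted cation, so no rearrangement occurs.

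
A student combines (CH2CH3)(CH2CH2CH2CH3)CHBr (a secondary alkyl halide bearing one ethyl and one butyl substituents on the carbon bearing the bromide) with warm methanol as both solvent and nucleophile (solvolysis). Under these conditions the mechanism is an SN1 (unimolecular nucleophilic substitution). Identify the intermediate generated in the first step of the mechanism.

secondary carbocation

Step 1: The C–Br bond breaks with both electrons going to the bromide; Br⁻ leaves and a secondary carbocation remains.
After step 1 the species present is a secondary carbocation.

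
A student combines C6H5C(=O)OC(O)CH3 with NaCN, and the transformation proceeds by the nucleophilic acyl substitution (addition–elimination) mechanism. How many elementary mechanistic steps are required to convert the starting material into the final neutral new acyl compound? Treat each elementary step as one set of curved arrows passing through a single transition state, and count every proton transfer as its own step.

Step 1: CN⁻ adds to the carbonyl carbon; the C=O π electrons shift onto oxygen and a tetrahedral alkoxide intermediate forms.
Step 2: Elimination step: re-formation of the carbonyl π bond drives out CH3CO2⁻, giving the new acyl compound.
Total: 2 elementary steps.

2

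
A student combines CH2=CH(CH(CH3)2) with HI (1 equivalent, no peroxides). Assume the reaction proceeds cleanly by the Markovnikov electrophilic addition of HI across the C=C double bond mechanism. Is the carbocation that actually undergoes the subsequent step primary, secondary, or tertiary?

Step 1: Protonation of the alkene by HI: the π bond acts as the nucleophile and picks up H⁺, giving the more stable (Markovnikov) secondary carbocation. The H–I bond breaks heterolytically, releasing I⁻.
Step 2: A 1,2-hydride shift from the adjacent isopropyl carbon moves the positive charge from the secondary centre to an adjacent carbon, generating a more stable tertiary carbocation.
The cation rearranges from secondary to tertiary via a 1,2-hydride shift from the adjacent isopropyl carbon; the tertiary cation is what reacts next.

tertiary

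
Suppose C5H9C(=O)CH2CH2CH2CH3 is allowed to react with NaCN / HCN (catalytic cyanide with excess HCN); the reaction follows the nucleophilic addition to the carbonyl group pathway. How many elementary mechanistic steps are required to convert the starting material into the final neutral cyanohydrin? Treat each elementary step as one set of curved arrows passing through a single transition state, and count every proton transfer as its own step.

2

Step 1: CN⁻ attacks the sp² carbonyl carbon; the C=O π bond breaks and the electrons end up as a lone pair on the alkoxide oxygen of the tetrahedral intermediate.
Step 2: The alkoxide is protonated in situ by undissociated HCN, yielding a cyanohydrin; the CN⁻ so formed carries on the cycle.
Total: 2 elementary steps.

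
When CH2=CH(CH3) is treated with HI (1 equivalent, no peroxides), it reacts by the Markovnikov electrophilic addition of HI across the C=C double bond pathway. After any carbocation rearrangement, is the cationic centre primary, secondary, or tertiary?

secondary

Step 1: Protonation of the alkene by HI: the π bond acts as the nucleophile and picks up H⁺, giving the more stable (Markovnikov) secondary carbocation. The H–I bond breaks heterolytically, releasing I⁻.
No single 1,2-shift to an adjacent carbon would give a more-substituted cation, so no rearrangement occurs.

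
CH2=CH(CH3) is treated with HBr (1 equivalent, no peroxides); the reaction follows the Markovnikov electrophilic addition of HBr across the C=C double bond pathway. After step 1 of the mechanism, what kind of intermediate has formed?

Step 1: Protonation of the alkene by HBr: the π bond acts as the nucleophile and picks up H⁺, giving the more stable (Markovnikov) secondary carbocation. The H–Br bond breaks heterolytically, releasing Br⁻.
After step 1 the species present is a secondary carbocation.

secondary carbocation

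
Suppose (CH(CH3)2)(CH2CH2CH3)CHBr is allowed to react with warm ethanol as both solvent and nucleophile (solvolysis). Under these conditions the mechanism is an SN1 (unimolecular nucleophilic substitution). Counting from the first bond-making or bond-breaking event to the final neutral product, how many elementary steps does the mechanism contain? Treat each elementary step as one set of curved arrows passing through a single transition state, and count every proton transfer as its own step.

4

Step 1: The C–Br bond breaks with both electrons going to the bromide; Br⁻ leaves and a secondary carbocation remains.
Step 2: A hydride (H with its bonding pair) migrates from the adjacent isopropyl carbon to the cationic centre — a 1,2-hydride shift — upgrading the secondary cation to a tertiary one.
Step 3: CH3CH2OH donates an oxygen lone pair into the empty p orbital of the cation, giving a protonated ether (an oxonium ion).
Step 4: Deprotonation of the oxonium oxygen by solvent ethanol yields the neutral ether.
Total: 4 elementary steps.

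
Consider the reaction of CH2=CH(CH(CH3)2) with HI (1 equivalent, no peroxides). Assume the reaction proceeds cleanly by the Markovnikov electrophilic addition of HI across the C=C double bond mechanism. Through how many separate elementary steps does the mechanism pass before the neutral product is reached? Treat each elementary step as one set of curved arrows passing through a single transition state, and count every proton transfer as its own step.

Step 1: Protonation of the alkene by HI: the π bond acts as the nucleophile and picks up H⁺, giving the more stable (Markovnikov) secondary carbocation. The H–I bond breaks heterolytically, releasing I⁻.
Step 2: A 1,2-hydride shift from the adjacent isopropyl carbon moves the positive charge from the secondary centre to an adjacent carbon, generating a more stable tertiary carbocation.
Step 3: The I⁻ anion donates a lone pair to the carbocation, forming the new C–I σ-bond and giving the neutral alkyl halide.
Total: 3 elementary steps.

3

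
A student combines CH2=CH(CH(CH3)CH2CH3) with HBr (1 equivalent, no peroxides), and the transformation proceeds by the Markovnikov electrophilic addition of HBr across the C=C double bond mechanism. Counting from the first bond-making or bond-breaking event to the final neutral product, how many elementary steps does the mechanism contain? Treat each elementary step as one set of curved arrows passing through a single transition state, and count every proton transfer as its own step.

Step 1: The π electrons of the C=C bond attack a proton of HBr; Markovnikov addition places the new C–H on the less-substituted alkene carbon, so the positive charge ends up on the more-substituted carbon — a secondary carbocation. The H–Br bond breaks heterolytically, releasing Br⁻.
Step 2: A hydride (H with its bonding pair) migrates from the adjacent sec-butyl carbon to the cationic centre — a 1,2-hydride shift — upgrading the secondary cation to a tertiary one.
Step 3: The Br⁻ anion donates a lone pair to the carbocation, forming the new C–Br σ-bond and giving the neutral alkyl halide.
Total: 3 elementary steps.

3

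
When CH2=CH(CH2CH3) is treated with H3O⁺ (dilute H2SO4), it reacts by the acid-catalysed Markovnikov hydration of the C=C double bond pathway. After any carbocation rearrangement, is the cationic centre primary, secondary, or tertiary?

secondary

Step 1: The π electrons of the C=C bond attack a proton of H3O⁺; Markovnikov addition places the new C–H on the less-substituted alkene carbon, so the positive charge ends up on the more-substituted carbon — a secondary carbocation. H2O is released.
No single 1,2-shift to an adjacent carbon would give a more-substituted cation, so no rearrangement occurs.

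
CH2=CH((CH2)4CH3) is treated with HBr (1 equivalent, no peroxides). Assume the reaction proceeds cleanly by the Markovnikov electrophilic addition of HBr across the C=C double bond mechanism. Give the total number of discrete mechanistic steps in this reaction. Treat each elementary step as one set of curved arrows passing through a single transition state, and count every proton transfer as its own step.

2

Step 1: Protonation of the alkene by HBr: the π bond acts as the nucleophile and picks up H⁺, giving the more stable (Markovnikov) secondary carbocation. The H–Br bond breaks heterolytically, releasing Br⁻.
(No 1,2-shift: no single shift to an adjacent carbon would give a more stable cation.)
Step 2: Nucleophilic attack by Br⁻ on the carbocation completes the addition, giving R–Br.
Total: 2 elementary steps.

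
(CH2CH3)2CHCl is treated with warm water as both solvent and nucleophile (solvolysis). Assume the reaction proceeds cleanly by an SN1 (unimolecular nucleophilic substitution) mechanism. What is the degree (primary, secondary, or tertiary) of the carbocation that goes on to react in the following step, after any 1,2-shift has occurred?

secondary

Step 1: The C–Cl bond breaks with both electrons going to the chloride; Cl⁻ leaves and a secondary carbocation remains.
No single 1,2-shift to an adjacent carbon would give a more-substituted cation, so no rearrangement occurs.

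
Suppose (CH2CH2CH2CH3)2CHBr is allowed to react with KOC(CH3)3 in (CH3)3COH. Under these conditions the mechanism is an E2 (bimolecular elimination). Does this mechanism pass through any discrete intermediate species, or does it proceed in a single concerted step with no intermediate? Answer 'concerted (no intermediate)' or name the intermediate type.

Concerted anti-periplanar elimination: (CH3)3CO⁻ abstracts a β-H while Br⁻ leaves, and the C–H electrons become the new C=C π bond — all in a single transition state.
All bond changes occur in one transition state; no discrete intermediate is formed.

concerted (no intermediate)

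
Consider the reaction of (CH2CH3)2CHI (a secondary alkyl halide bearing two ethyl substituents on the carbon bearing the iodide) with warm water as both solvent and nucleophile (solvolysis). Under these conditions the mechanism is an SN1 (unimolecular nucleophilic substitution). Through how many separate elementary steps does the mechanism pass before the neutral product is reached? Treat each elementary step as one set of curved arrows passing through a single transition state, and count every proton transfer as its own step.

Step 1: The C–I bond breaks with both electrons going to the iodide; I⁻ leaves and a secondary carbocation remains.
(No 1,2-shift: no single shift to an adjacent carbon would give a more stable cation.)
Step 2: A lone pair on the oxygen of H2O attacks the carbocation, forming a new C–O σ-bond and an oxonium ion.
Step 3: A second solvent molecule removes the proton on oxygen, giving the neutral alcohol product.
Total: 3 elementary steps.

3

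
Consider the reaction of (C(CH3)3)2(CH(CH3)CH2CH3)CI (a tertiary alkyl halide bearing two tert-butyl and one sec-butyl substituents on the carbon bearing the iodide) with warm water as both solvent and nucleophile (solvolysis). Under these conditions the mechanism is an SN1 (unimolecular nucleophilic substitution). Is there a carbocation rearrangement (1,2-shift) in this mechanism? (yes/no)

no

The first-formed carbocation is tertiary.
No single 1,2-shift to an adjacent carbon would produce a more-substituted cation than the one already present, so no rearrangement occurs.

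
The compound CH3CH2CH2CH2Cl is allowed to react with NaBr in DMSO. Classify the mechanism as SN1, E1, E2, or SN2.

SN2

Conditions: a primary substrate with a strong nucleophile in the polar aprotic solvent DMSO.
These conditions are the textbook signature of the SN2 pathway.
An unhindered substrate with a strong nucleophile in a polar aprotic solvent favours one-step backside displacement.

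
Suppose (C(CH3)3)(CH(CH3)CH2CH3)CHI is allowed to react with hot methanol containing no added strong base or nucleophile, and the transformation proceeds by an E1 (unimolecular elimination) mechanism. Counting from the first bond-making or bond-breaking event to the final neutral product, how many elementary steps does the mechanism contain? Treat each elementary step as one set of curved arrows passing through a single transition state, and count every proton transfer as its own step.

Step 1: Ionisation: the C–I σ-bond cleaves heterolytically; both bonding electrons depart with I⁻, leaving a secondary carbocation at the α-carbon.
Step 2: Carbocation rearrangement: a 1,2-hydride shift from the adjacent sec-butyl carbon converts the initially-formed secondary cation into the more stable tertiary cation.
Step 3: Loss of a β-proton to a methanol molecule of the solvent: the C–H bonding pair collapses toward the cationic carbon to form the C=C π bond, yielding the alkene.
Total: 3 elementary steps.

3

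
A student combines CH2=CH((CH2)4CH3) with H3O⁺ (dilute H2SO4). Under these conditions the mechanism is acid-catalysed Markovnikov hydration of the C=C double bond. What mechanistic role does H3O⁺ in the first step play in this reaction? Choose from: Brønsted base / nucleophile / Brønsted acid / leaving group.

Brønsted acid

Step 1: Electrophilic addition begins with the π(C=C) electrons forming a bond to the proton of H3O⁺. Following Markovnikov's rule, the resulting cation is secondary. H2O is released.
H3O⁺ in the first step donates a proton in a proton-transfer step — a Brønsted acid.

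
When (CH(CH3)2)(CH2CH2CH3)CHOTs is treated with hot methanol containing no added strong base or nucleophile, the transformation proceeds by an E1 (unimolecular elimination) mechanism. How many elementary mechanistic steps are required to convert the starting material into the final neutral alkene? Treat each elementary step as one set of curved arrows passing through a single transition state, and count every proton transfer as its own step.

3

Step 1: Rate-determining heterolysis of the C–O bond gives TsO⁻ and a secondary carbocation.
Step 2: A hydride (H with its bonding pair) migrates from the adjacent isopropyl carbon to the cationic centre — a 1,2-hydride shift — upgrading the secondary cation to a tertiary one.
Step 3: A methanol molecule (solvent) deprotonates a β-carbon; as the C–H bond breaks, those electrons form the new alkene π bond.
Total: 3 elementary steps.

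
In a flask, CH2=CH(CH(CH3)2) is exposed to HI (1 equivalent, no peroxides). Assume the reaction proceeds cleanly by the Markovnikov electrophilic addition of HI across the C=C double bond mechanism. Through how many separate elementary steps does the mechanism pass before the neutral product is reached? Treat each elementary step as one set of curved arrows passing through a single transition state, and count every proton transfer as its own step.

3

Step 1: Electrophilic addition begins with the π(C=C) electrons forming a bond to the proton of HI. Following Markovnikov's rule, the resulting cation is secondary. The H–I bond breaks heterolytically, releasing I⁻.
Step 2: A 1,2-hydride shift from the adjacent isopropyl carbon moves the positive charge from the secondary centre to an adjacent carbon, generating a more stable tertiary carbocation.
Step 3: The I⁻ anion donates a lone pair to the carbocation, forming the new C–I σ-bond and giving the neutral alkyl halide.
Total: 3 elementary steps.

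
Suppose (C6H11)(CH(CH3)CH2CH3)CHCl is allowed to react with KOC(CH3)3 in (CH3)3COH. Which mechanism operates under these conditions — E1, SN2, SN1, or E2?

Conditions: a strong/bulky base with a secondary substrate bearing a β-hydrogen.
These conditions are the textbook signature of the E2 pathway.
A strong (often hindered) base removes a β-H in concert with loss of the leaving group — bimolecular elimination.

E2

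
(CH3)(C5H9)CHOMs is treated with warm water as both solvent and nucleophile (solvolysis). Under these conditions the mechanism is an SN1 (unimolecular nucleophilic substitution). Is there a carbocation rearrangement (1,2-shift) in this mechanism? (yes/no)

The first-formed carbocation is secondary.
The adjacent cyclopentyl carbon already bears 2 other carbon substituents and has a hydrogen to migrate; after a 1,2-hydride shift from that carbon the positive charge sits on a tertiary centre.
Tertiary is more stable than secondary, so the shift occurs.

yes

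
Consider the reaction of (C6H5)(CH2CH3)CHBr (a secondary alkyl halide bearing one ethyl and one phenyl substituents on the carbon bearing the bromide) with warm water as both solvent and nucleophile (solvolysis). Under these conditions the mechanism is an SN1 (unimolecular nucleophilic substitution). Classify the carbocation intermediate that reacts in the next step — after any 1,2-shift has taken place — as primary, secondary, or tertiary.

Step 1: The C–Br bond breaks with both electrons going to the bromide; Br⁻ leaves and a secondary carbocation remains.
No single 1,2-shift to an adjacent carbon would give a more-substituted cation, so no rearrangement occurs.

secondary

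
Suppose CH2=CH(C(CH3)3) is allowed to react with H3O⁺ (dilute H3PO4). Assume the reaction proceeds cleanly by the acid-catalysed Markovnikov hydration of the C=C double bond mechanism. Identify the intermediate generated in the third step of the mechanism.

Step 1: Electrophilic addition begins with the π(C=C) electrons forming a bond to the proton of H3O⁺. Following Markovnikov's rule, the resulting cation is secondary. H2O is released.
Step 2: A 1,2-methyl shift from the adjacent tert-butyl carbon moves the positive charge from the secondary centre to an adjacent carbon, generating a more stable tertiary carbocation.
Step 3: A lone pair on the oxygen of H2O attacks the carbocation, forming a C–O bond and an oxonium ion (a protonated alcohol).
After step 3 the species present is an oxonium ion.

oxonium ion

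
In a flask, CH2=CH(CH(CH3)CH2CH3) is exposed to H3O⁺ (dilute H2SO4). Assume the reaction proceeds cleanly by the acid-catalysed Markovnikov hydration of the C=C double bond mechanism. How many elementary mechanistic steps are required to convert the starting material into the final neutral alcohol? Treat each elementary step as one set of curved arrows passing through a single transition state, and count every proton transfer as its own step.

4

Step 1: Electrophilic addition begins with the π(C=C) electrons forming a bond to the proton of H3O⁺. Following Markovnikov's rule, the resulting cation is secondary. H2O is released.
Step 2: A hydride (H with its bonding pair) migrates from the adjacent sec-butyl carbon to the cationic centre — a 1,2-hydride shift — upgrading the secondary cation to a tertiary one.
Step 3: Water acts as the nucleophile: an oxygen lone pair bonds to the cationic carbon, giving an oxonium-ion intermediate.
Step 4: Proton transfer from the O–H of the oxonium ion to H2O completes the catalytic cycle and yields the alcohol.
Total: 4 elementary steps.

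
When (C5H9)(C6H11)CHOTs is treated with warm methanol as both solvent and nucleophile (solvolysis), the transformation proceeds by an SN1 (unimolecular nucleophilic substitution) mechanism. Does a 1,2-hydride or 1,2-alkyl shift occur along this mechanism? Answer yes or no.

The first-formed carbocation is secondary.
The adjacent cyclopentyl carbon already bears 2 other carbon substituents and has a hydrogen to migrate; after a 1,2-hydride shift from that carbon the positive charge sits on a tertiary centre.
Tertiary is more stable than secondary, so the shift occurs.

yes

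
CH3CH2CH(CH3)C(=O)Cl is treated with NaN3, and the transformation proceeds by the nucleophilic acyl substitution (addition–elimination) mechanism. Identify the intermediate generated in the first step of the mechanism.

tetrahedral intermediate

Step 1: Nucleophilic addition of N3⁻ to the acyl carbon breaks the π(C=O) bond and yields a tetrahedral, anionic intermediate.
After step 1 the species present is a tetrahedral intermediate.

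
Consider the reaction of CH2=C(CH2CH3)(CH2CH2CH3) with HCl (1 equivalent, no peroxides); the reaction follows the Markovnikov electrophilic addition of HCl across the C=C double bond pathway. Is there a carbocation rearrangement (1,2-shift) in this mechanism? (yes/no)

The first-formed carbocation is tertiary.
No single 1,2-shift to an adjacent carbon would produce a more-substituted cation than the one already present, so no rearrangement occurs.

no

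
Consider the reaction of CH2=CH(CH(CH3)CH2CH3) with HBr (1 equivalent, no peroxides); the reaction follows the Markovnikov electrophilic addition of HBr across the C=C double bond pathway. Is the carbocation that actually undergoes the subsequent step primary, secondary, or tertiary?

Step 1: Electrophilic addition begins with the π(C=C) electrons forming a bond to the proton of HBr. Following Markovnikov's rule, the resulting cation is secondary. The H–Br bond breaks heterolytically, releasing Br⁻.
Step 2: A hydride (H with its bonding pair) migrates from the adjacent sec-butyl carbon to the cationic centre — a 1,2-hydride shift — upgrading the secondary cation to a tertiary one.
The cation rearranges from secondary to tertiary via a 1,2-hydride shift from the adjacent sec-butyl carbon; the tertiary cation is what reacts next.

tertiary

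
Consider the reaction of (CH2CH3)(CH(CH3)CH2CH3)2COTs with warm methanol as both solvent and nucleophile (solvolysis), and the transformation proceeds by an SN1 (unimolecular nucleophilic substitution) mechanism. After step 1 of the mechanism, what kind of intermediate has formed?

tertiary carbocation

Step 1: Ionisation: the C–O σ-bond cleaves heterolytically; both bonding electrons depart with TsO⁻, leaving a tertiary carbocation at the α-carbon.
After step 1 the species present is a tertiary carbocation.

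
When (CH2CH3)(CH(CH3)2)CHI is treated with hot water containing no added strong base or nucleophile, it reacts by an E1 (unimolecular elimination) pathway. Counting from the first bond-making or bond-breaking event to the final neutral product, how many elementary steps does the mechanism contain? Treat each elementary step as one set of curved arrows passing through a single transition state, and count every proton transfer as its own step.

3

Step 1: Rate-determining heterolysis of the C–I bond gives I⁻ and a secondary carbocation.
Step 2: Carbocation rearrangement: a 1,2-hydride shift from the adjacent isopropyl carbon converts the initially-formed secondary cation into the more stable tertiary cation.
Step 3: Loss of a β-proton to a water molecule of the solvent: the C–H bonding pair collapses toward the cationic carbon to form the C=C π bond, yielding the alkene.
Total: 3 elementary steps.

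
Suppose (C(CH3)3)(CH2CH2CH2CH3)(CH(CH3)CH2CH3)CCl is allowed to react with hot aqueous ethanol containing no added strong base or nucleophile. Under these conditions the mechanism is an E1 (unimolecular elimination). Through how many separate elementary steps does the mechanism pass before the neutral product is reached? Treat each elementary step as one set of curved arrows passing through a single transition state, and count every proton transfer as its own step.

2

Step 1: Rate-determining heterolysis of the C–Cl bond gives Cl⁻ and a tertiary carbocation.
(No 1,2-shift: no single shift to an adjacent carbon would give a more stable cation.)
Step 2: A weak base (a water (or ethanol) molecule from the solvent) removes a proton from a carbon adjacent to the cationic centre; the electrons of that C–H bond become the new π(C=C) bond, giving the alkene.
Total: 2 elementary steps.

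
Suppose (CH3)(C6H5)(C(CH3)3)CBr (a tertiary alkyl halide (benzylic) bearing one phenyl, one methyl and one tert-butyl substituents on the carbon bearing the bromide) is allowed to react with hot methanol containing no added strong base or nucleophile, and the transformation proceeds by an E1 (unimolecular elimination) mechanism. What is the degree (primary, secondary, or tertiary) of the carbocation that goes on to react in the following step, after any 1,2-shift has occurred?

Step 1: Rate-determining heterolysis of the C–Br bond gives Br⁻ and a tertiary carbocation.
No single 1,2-shift to an adjacent carbon would give a more-substituted cation, so no rearrangement occurs.

tertiary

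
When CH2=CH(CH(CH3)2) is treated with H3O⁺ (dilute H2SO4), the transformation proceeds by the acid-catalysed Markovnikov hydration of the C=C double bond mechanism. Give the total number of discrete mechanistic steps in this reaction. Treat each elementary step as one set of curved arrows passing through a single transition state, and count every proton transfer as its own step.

4

Step 1: Protonation of the alkene by H3O⁺: the π bond acts as the nucleophile and picks up H⁺, giving the more stable (Markovnikov) secondary carbocation. H2O is released.
Step 2: Carbocation rearrangement: a 1,2-hydride shift from the adjacent isopropyl carbon converts the initially-formed secondary cation into the more stable tertiary cation.
Step 3: Nucleophilic capture of the cation by H2O produces the protonated alcohol (an oxonium ion).
Step 4: H2O removes a proton from the oxonium oxygen, regenerating H3O⁺ and giving the neutral alcohol.
Total: 4 elementary steps.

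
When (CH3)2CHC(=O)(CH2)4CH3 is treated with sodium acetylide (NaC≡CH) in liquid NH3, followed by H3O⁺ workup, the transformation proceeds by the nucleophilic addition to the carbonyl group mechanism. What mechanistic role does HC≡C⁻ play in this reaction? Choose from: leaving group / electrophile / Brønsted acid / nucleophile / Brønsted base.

nucleophile

Step 1: A lone pair / filled orbital on HC≡C⁻ attacks the electrophilic carbonyl carbon; the π(C=O) electrons shift onto oxygen, producing a tetrahedral alkoxide intermediate.
HC≡C⁻ donates an electron pair to form a new σ-bond to carbon — it is the nucleophile.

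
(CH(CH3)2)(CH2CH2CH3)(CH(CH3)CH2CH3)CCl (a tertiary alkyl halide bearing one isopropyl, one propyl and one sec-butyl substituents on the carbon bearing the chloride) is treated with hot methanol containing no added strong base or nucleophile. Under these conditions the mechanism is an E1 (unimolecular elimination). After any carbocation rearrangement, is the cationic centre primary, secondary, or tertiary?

Step 1: Unassisted departure of Cl⁻ (taking the C–Cl bonding pair) generates a tertiary carbocation.
No single 1,2-shift to an adjacent carbon would give a more-substituted cation, so no rearrangement occurs.

tertiary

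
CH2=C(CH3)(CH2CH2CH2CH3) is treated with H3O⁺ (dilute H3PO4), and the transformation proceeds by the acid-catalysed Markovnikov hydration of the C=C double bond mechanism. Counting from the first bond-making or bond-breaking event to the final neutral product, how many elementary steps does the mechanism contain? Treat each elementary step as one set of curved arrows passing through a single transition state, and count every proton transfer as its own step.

Step 1: Protonation of the alkene by H3O⁺: the π bond acts as the nucleophile and picks up H⁺, giving the more stable (Markovnikov) tertiary carbocation. H2O is released.
(No 1,2-shift: no single shift to an adjacent carbon would give a more stable cation.)
Step 2: A lone pair on the oxygen of H2O attacks the carbocation, forming a C–O bond and an oxonium ion (a protonated alcohol).
Step 3: Proton transfer from the O–H of the oxonium ion to H2O completes the catalytic cycle and yields the alcohol.
Total: 3 elementary steps.

3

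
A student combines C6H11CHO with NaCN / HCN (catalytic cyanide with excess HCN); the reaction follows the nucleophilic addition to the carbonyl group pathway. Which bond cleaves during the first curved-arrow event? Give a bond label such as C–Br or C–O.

Step 1: CN⁻ attacks the sp² carbonyl carbon; the C=O π bond breaks and the electrons end up as a lone pair on the alkoxide oxygen of the tetrahedral intermediate.
The bond broken in this step is the π(C=O) bond.

π(C=O)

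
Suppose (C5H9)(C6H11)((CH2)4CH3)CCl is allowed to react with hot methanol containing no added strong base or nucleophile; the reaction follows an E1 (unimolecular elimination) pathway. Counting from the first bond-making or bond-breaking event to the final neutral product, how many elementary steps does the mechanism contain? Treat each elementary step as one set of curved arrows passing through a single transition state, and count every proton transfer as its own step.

Step 1: Rate-determining heterolysis of the C–Cl bond gives Cl⁻ and a tertiary carbocation.
(No 1,2-shift: no single shift to an adjacent carbon would give a more stable cation.)
Step 2: A weak base (a methanol molecule from the solvent) removes a proton from a carbon adjacent to the cationic centre; the electrons of that C–H bond become the new π(C=C) bond, giving the alkene.
Total: 2 elementary steps.

2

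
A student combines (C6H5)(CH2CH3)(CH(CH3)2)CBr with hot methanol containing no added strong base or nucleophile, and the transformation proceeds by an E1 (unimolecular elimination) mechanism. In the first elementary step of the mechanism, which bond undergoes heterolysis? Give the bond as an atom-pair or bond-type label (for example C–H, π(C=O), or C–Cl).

Step 1: The C–Br bond breaks with both electrons going to the bromide; Br⁻ leaves and a tertiary carbocation remains.
The bond broken in this step is the C–Br bond.

C–Br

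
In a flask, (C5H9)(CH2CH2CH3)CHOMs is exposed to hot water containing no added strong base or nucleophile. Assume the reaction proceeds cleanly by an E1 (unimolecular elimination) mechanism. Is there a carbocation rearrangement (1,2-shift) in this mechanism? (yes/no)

yes

The first-formed carbocation is secondary.
The adjacent cyclopentyl carbon already bears 2 other carbon substituents and has a hydrogen to migrate; after a 1,2-hydride shift from that carbon the positive charge sits on a tertiary centre.
Tertiary is more stable than secondary, so the shift occurs.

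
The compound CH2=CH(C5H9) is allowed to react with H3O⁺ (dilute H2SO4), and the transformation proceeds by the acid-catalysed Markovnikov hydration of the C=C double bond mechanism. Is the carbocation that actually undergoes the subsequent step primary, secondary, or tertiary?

Step 1: Protonation of the alkene by H3O⁺: the π bond acts as the nucleophile and picks up H⁺, giving the more stable (Markovnikov) secondary carbocation. H2O is released.
Step 2: A 1,2-hydride shift from the adjacent cyclopentyl carbon moves the positive charge from the secondary centre to an adjacent carbon, generating a more stable tertiary carbocation.
The cation rearranges from secondary to tertiary via a 1,2-hydride shift from the adjacent cyclopentyl carbon; the tertiary cation is what reacts next.

tertiary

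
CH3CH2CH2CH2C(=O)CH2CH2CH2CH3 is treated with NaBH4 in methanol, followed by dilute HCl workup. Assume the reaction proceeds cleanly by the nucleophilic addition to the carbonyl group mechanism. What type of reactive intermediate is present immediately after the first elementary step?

tetrahedral alkoxide intermediate

Step 1: H⁻ (delivered from BH4⁻) attacks the sp² carbonyl carbon; the C=O π bond breaks and the electrons end up as a lone pair on the alkoxide oxygen of the tetrahedral intermediate.
After step 1 the species present is a tetrahedral alkoxide intermediate.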